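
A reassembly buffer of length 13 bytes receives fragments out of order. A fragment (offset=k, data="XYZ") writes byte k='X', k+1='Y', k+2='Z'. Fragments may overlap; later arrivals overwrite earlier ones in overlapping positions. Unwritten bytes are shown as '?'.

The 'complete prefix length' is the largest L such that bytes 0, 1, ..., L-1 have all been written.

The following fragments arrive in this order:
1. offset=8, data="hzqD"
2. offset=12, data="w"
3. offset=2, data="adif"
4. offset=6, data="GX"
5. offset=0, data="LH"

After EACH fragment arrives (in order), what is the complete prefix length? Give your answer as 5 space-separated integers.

Answer: 0 0 0 0 13

Derivation:
Fragment 1: offset=8 data="hzqD" -> buffer=????????hzqD? -> prefix_len=0
Fragment 2: offset=12 data="w" -> buffer=????????hzqDw -> prefix_len=0
Fragment 3: offset=2 data="adif" -> buffer=??adif??hzqDw -> prefix_len=0
Fragment 4: offset=6 data="GX" -> buffer=??adifGXhzqDw -> prefix_len=0
Fragment 5: offset=0 data="LH" -> buffer=LHadifGXhzqDw -> prefix_len=13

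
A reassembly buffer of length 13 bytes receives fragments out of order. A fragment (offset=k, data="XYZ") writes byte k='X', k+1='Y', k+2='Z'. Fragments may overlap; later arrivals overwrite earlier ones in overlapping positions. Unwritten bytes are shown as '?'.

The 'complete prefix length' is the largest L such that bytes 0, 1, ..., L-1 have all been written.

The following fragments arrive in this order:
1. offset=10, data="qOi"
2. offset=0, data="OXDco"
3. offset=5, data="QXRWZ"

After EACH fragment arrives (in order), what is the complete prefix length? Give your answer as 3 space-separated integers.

Answer: 0 5 13

Derivation:
Fragment 1: offset=10 data="qOi" -> buffer=??????????qOi -> prefix_len=0
Fragment 2: offset=0 data="OXDco" -> buffer=OXDco?????qOi -> prefix_len=5
Fragment 3: offset=5 data="QXRWZ" -> buffer=OXDcoQXRWZqOi -> prefix_len=13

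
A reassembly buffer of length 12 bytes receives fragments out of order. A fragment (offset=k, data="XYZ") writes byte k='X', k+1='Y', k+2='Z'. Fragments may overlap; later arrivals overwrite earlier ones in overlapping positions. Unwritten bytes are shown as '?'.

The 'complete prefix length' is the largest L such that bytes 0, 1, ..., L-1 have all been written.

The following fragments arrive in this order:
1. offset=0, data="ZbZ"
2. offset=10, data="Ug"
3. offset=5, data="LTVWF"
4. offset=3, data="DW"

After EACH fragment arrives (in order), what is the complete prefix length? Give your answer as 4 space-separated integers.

Fragment 1: offset=0 data="ZbZ" -> buffer=ZbZ????????? -> prefix_len=3
Fragment 2: offset=10 data="Ug" -> buffer=ZbZ???????Ug -> prefix_len=3
Fragment 3: offset=5 data="LTVWF" -> buffer=ZbZ??LTVWFUg -> prefix_len=3
Fragment 4: offset=3 data="DW" -> buffer=ZbZDWLTVWFUg -> prefix_len=12

Answer: 3 3 3 12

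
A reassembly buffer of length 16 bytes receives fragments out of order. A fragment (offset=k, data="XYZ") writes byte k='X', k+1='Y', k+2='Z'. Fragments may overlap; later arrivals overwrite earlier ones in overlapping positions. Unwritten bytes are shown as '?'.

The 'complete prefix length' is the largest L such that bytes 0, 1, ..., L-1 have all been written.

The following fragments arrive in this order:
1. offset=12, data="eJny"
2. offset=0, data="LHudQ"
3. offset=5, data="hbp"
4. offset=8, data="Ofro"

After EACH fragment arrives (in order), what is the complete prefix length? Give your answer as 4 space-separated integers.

Answer: 0 5 8 16

Derivation:
Fragment 1: offset=12 data="eJny" -> buffer=????????????eJny -> prefix_len=0
Fragment 2: offset=0 data="LHudQ" -> buffer=LHudQ???????eJny -> prefix_len=5
Fragment 3: offset=5 data="hbp" -> buffer=LHudQhbp????eJny -> prefix_len=8
Fragment 4: offset=8 data="Ofro" -> buffer=LHudQhbpOfroeJny -> prefix_len=16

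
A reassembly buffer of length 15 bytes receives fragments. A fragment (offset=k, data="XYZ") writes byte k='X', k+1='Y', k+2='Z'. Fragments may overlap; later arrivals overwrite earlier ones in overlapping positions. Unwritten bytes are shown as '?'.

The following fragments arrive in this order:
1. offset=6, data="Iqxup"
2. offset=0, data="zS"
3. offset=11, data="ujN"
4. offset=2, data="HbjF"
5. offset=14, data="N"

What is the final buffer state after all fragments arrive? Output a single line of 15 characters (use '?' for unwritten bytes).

Fragment 1: offset=6 data="Iqxup" -> buffer=??????Iqxup????
Fragment 2: offset=0 data="zS" -> buffer=zS????Iqxup????
Fragment 3: offset=11 data="ujN" -> buffer=zS????IqxupujN?
Fragment 4: offset=2 data="HbjF" -> buffer=zSHbjFIqxupujN?
Fragment 5: offset=14 data="N" -> buffer=zSHbjFIqxupujNN

Answer: zSHbjFIqxupujNN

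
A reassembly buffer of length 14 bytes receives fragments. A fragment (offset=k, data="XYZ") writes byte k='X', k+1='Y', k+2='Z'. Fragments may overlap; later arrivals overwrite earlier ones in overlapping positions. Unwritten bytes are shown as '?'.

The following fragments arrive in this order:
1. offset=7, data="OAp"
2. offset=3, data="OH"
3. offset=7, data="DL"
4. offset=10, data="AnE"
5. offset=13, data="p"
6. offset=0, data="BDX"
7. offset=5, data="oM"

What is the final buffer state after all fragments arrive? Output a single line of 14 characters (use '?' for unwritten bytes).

Fragment 1: offset=7 data="OAp" -> buffer=???????OAp????
Fragment 2: offset=3 data="OH" -> buffer=???OH??OAp????
Fragment 3: offset=7 data="DL" -> buffer=???OH??DLp????
Fragment 4: offset=10 data="AnE" -> buffer=???OH??DLpAnE?
Fragment 5: offset=13 data="p" -> buffer=???OH??DLpAnEp
Fragment 6: offset=0 data="BDX" -> buffer=BDXOH??DLpAnEp
Fragment 7: offset=5 data="oM" -> buffer=BDXOHoMDLpAnEp

Answer: BDXOHoMDLpAnEp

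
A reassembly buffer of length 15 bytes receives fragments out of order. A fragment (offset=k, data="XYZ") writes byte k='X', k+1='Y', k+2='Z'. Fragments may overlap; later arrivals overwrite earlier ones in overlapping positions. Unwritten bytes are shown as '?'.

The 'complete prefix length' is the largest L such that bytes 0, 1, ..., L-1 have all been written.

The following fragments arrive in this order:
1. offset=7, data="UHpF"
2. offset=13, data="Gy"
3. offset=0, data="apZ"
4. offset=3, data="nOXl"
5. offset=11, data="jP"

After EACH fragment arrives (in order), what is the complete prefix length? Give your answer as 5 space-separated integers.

Fragment 1: offset=7 data="UHpF" -> buffer=???????UHpF???? -> prefix_len=0
Fragment 2: offset=13 data="Gy" -> buffer=???????UHpF??Gy -> prefix_len=0
Fragment 3: offset=0 data="apZ" -> buffer=apZ????UHpF??Gy -> prefix_len=3
Fragment 4: offset=3 data="nOXl" -> buffer=apZnOXlUHpF??Gy -> prefix_len=11
Fragment 5: offset=11 data="jP" -> buffer=apZnOXlUHpFjPGy -> prefix_len=15

Answer: 0 0 3 11 15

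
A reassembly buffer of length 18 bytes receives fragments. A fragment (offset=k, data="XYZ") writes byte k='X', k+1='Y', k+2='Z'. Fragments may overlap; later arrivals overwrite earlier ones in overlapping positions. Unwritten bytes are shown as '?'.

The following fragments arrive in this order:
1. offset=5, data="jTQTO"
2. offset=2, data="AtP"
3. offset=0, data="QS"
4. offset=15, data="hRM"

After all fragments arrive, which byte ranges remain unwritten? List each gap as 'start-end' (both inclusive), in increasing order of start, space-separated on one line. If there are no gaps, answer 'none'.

Fragment 1: offset=5 len=5
Fragment 2: offset=2 len=3
Fragment 3: offset=0 len=2
Fragment 4: offset=15 len=3
Gaps: 10-14

Answer: 10-14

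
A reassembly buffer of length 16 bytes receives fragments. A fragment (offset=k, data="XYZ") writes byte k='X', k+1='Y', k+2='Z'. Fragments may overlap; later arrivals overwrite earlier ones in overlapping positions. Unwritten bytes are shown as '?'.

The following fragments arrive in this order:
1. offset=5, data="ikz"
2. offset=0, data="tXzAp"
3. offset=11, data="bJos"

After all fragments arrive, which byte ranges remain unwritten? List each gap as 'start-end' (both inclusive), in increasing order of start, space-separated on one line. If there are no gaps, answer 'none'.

Fragment 1: offset=5 len=3
Fragment 2: offset=0 len=5
Fragment 3: offset=11 len=4
Gaps: 8-10 15-15

Answer: 8-10 15-15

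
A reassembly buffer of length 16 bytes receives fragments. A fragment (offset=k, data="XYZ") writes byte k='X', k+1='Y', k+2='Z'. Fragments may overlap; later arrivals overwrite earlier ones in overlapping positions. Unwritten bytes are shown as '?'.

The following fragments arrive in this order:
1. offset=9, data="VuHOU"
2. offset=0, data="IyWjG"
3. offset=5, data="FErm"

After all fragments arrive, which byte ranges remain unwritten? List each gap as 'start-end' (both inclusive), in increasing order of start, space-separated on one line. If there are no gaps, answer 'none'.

Answer: 14-15

Derivation:
Fragment 1: offset=9 len=5
Fragment 2: offset=0 len=5
Fragment 3: offset=5 len=4
Gaps: 14-15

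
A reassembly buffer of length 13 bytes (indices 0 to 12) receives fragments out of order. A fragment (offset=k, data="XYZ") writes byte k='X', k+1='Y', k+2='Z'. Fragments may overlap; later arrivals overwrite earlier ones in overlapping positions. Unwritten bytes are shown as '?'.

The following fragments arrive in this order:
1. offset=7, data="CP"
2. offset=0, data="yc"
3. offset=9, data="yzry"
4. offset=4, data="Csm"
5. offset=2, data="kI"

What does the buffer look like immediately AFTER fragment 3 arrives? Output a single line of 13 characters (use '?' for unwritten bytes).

Fragment 1: offset=7 data="CP" -> buffer=???????CP????
Fragment 2: offset=0 data="yc" -> buffer=yc?????CP????
Fragment 3: offset=9 data="yzry" -> buffer=yc?????CPyzry

Answer: yc?????CPyzry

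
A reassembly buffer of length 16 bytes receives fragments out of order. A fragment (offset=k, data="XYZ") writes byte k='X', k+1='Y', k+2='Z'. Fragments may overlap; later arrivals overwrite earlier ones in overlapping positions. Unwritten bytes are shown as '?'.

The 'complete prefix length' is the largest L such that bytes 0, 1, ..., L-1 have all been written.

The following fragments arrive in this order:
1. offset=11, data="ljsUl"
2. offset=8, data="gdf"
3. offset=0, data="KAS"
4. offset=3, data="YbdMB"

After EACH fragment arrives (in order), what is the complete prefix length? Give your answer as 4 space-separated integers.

Fragment 1: offset=11 data="ljsUl" -> buffer=???????????ljsUl -> prefix_len=0
Fragment 2: offset=8 data="gdf" -> buffer=????????gdfljsUl -> prefix_len=0
Fragment 3: offset=0 data="KAS" -> buffer=KAS?????gdfljsUl -> prefix_len=3
Fragment 4: offset=3 data="YbdMB" -> buffer=KASYbdMBgdfljsUl -> prefix_len=16

Answer: 0 0 3 16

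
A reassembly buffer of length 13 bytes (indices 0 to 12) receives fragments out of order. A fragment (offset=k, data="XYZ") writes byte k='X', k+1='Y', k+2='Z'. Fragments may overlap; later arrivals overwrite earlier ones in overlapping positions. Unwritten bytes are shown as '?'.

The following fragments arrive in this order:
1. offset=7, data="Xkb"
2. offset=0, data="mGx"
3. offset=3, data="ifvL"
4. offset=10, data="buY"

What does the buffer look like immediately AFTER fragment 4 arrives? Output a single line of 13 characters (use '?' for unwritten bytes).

Fragment 1: offset=7 data="Xkb" -> buffer=???????Xkb???
Fragment 2: offset=0 data="mGx" -> buffer=mGx????Xkb???
Fragment 3: offset=3 data="ifvL" -> buffer=mGxifvLXkb???
Fragment 4: offset=10 data="buY" -> buffer=mGxifvLXkbbuY

Answer: mGxifvLXkbbuY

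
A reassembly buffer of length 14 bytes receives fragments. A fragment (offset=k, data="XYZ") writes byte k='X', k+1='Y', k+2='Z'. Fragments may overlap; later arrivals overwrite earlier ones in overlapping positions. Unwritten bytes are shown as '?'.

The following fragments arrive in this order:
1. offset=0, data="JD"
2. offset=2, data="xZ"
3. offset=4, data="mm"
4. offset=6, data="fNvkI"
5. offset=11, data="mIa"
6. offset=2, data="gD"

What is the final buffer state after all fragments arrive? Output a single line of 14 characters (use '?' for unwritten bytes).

Answer: JDgDmmfNvkImIa

Derivation:
Fragment 1: offset=0 data="JD" -> buffer=JD????????????
Fragment 2: offset=2 data="xZ" -> buffer=JDxZ??????????
Fragment 3: offset=4 data="mm" -> buffer=JDxZmm????????
Fragment 4: offset=6 data="fNvkI" -> buffer=JDxZmmfNvkI???
Fragment 5: offset=11 data="mIa" -> buffer=JDxZmmfNvkImIa
Fragment 6: offset=2 data="gD" -> buffer=JDgDmmfNvkImIa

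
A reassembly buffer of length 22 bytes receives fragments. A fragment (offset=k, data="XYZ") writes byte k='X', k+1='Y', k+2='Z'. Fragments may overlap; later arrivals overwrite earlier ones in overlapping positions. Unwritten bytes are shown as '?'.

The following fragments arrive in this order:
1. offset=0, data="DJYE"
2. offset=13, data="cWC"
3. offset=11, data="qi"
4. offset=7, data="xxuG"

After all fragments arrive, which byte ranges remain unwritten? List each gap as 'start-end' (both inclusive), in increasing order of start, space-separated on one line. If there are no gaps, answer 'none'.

Answer: 4-6 16-21

Derivation:
Fragment 1: offset=0 len=4
Fragment 2: offset=13 len=3
Fragment 3: offset=11 len=2
Fragment 4: offset=7 len=4
Gaps: 4-6 16-21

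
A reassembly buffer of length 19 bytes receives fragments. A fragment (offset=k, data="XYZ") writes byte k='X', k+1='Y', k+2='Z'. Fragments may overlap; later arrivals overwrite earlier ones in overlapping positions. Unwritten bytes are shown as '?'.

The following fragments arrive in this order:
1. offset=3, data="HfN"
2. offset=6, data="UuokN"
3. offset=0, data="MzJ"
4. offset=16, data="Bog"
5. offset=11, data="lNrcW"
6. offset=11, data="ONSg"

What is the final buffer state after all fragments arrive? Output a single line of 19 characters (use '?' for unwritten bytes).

Answer: MzJHfNUuokNONSgWBog

Derivation:
Fragment 1: offset=3 data="HfN" -> buffer=???HfN?????????????
Fragment 2: offset=6 data="UuokN" -> buffer=???HfNUuokN????????
Fragment 3: offset=0 data="MzJ" -> buffer=MzJHfNUuokN????????
Fragment 4: offset=16 data="Bog" -> buffer=MzJHfNUuokN?????Bog
Fragment 5: offset=11 data="lNrcW" -> buffer=MzJHfNUuokNlNrcWBog
Fragment 6: offset=11 data="ONSg" -> buffer=MzJHfNUuokNONSgWBog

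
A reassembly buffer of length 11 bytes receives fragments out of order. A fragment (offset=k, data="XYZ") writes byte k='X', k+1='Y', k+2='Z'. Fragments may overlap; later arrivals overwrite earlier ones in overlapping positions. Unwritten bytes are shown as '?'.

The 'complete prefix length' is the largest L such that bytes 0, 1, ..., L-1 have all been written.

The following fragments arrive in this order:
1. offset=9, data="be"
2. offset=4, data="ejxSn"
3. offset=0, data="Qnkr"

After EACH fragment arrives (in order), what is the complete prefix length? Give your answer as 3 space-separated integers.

Fragment 1: offset=9 data="be" -> buffer=?????????be -> prefix_len=0
Fragment 2: offset=4 data="ejxSn" -> buffer=????ejxSnbe -> prefix_len=0
Fragment 3: offset=0 data="Qnkr" -> buffer=QnkrejxSnbe -> prefix_len=11

Answer: 0 0 11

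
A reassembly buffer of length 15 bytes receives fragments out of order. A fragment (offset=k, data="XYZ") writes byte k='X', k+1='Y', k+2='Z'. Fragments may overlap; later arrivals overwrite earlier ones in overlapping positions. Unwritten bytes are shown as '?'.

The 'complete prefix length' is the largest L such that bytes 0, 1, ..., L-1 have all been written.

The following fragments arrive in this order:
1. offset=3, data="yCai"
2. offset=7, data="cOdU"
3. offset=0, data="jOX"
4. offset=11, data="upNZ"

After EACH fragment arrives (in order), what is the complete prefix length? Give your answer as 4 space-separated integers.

Fragment 1: offset=3 data="yCai" -> buffer=???yCai???????? -> prefix_len=0
Fragment 2: offset=7 data="cOdU" -> buffer=???yCaicOdU???? -> prefix_len=0
Fragment 3: offset=0 data="jOX" -> buffer=jOXyCaicOdU???? -> prefix_len=11
Fragment 4: offset=11 data="upNZ" -> buffer=jOXyCaicOdUupNZ -> prefix_len=15

Answer: 0 0 11 15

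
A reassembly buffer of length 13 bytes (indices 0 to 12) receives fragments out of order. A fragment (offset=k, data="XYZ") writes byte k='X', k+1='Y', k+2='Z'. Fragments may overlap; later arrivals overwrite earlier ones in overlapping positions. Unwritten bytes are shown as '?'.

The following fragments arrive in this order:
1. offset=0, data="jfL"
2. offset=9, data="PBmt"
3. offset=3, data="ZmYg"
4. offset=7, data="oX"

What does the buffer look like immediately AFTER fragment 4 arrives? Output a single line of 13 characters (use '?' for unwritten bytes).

Answer: jfLZmYgoXPBmt

Derivation:
Fragment 1: offset=0 data="jfL" -> buffer=jfL??????????
Fragment 2: offset=9 data="PBmt" -> buffer=jfL??????PBmt
Fragment 3: offset=3 data="ZmYg" -> buffer=jfLZmYg??PBmt
Fragment 4: offset=7 data="oX" -> buffer=jfLZmYgoXPBmt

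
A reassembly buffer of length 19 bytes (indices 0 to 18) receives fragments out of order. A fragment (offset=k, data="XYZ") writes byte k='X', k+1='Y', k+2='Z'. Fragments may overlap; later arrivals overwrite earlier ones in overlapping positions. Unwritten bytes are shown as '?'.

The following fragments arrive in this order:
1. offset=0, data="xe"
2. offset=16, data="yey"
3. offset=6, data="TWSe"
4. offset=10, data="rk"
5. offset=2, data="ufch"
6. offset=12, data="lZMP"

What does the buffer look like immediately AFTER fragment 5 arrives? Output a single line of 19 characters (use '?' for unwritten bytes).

Answer: xeufchTWSerk????yey

Derivation:
Fragment 1: offset=0 data="xe" -> buffer=xe?????????????????
Fragment 2: offset=16 data="yey" -> buffer=xe??????????????yey
Fragment 3: offset=6 data="TWSe" -> buffer=xe????TWSe??????yey
Fragment 4: offset=10 data="rk" -> buffer=xe????TWSerk????yey
Fragment 5: offset=2 data="ufch" -> buffer=xeufchTWSerk????yey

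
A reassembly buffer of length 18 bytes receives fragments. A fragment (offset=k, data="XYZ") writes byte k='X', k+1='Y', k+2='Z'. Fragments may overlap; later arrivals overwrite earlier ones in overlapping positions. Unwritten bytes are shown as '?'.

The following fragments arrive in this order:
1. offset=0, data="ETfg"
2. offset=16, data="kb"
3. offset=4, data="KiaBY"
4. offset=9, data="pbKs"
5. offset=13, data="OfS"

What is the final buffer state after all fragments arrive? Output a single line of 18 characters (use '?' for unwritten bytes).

Fragment 1: offset=0 data="ETfg" -> buffer=ETfg??????????????
Fragment 2: offset=16 data="kb" -> buffer=ETfg????????????kb
Fragment 3: offset=4 data="KiaBY" -> buffer=ETfgKiaBY???????kb
Fragment 4: offset=9 data="pbKs" -> buffer=ETfgKiaBYpbKs???kb
Fragment 5: offset=13 data="OfS" -> buffer=ETfgKiaBYpbKsOfSkb

Answer: ETfgKiaBYpbKsOfSkb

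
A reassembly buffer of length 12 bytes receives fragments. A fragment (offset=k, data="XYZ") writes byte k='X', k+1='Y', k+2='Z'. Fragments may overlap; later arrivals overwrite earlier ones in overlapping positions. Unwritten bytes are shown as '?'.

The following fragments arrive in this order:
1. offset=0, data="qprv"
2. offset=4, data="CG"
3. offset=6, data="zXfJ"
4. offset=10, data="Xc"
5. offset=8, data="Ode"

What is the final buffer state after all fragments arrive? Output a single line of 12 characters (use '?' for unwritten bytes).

Fragment 1: offset=0 data="qprv" -> buffer=qprv????????
Fragment 2: offset=4 data="CG" -> buffer=qprvCG??????
Fragment 3: offset=6 data="zXfJ" -> buffer=qprvCGzXfJ??
Fragment 4: offset=10 data="Xc" -> buffer=qprvCGzXfJXc
Fragment 5: offset=8 data="Ode" -> buffer=qprvCGzXOdec

Answer: qprvCGzXOdec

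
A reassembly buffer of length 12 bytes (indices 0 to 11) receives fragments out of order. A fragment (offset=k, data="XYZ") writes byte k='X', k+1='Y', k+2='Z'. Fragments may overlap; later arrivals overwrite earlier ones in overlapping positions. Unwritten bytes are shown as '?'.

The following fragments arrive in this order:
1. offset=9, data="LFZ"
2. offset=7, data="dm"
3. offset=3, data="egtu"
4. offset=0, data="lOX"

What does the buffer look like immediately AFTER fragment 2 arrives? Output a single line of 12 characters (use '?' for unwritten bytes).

Answer: ???????dmLFZ

Derivation:
Fragment 1: offset=9 data="LFZ" -> buffer=?????????LFZ
Fragment 2: offset=7 data="dm" -> buffer=???????dmLFZ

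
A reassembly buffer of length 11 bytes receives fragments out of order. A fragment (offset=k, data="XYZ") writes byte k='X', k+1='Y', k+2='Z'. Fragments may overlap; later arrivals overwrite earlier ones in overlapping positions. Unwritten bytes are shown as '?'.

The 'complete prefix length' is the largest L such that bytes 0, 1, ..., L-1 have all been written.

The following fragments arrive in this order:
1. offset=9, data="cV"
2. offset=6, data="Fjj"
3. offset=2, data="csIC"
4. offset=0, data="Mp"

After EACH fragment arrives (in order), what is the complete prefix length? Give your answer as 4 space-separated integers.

Answer: 0 0 0 11

Derivation:
Fragment 1: offset=9 data="cV" -> buffer=?????????cV -> prefix_len=0
Fragment 2: offset=6 data="Fjj" -> buffer=??????FjjcV -> prefix_len=0
Fragment 3: offset=2 data="csIC" -> buffer=??csICFjjcV -> prefix_len=0
Fragment 4: offset=0 data="Mp" -> buffer=MpcsICFjjcV -> prefix_len=11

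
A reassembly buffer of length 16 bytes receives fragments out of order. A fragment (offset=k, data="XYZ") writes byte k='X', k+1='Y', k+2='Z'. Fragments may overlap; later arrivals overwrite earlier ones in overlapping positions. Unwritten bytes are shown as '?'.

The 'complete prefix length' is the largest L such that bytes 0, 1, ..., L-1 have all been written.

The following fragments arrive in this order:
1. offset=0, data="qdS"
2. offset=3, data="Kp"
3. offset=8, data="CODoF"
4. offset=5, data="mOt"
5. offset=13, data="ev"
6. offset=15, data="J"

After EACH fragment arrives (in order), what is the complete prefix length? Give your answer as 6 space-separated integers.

Fragment 1: offset=0 data="qdS" -> buffer=qdS????????????? -> prefix_len=3
Fragment 2: offset=3 data="Kp" -> buffer=qdSKp??????????? -> prefix_len=5
Fragment 3: offset=8 data="CODoF" -> buffer=qdSKp???CODoF??? -> prefix_len=5
Fragment 4: offset=5 data="mOt" -> buffer=qdSKpmOtCODoF??? -> prefix_len=13
Fragment 5: offset=13 data="ev" -> buffer=qdSKpmOtCODoFev? -> prefix_len=15
Fragment 6: offset=15 data="J" -> buffer=qdSKpmOtCODoFevJ -> prefix_len=16

Answer: 3 5 5 13 15 16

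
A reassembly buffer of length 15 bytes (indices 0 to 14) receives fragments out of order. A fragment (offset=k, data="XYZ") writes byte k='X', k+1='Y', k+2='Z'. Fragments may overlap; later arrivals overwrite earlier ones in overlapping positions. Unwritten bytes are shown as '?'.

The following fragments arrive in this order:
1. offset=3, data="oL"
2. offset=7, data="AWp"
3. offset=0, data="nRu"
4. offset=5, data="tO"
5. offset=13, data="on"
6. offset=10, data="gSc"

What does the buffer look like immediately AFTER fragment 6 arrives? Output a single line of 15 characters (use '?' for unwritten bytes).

Answer: nRuoLtOAWpgScon

Derivation:
Fragment 1: offset=3 data="oL" -> buffer=???oL??????????
Fragment 2: offset=7 data="AWp" -> buffer=???oL??AWp?????
Fragment 3: offset=0 data="nRu" -> buffer=nRuoL??AWp?????
Fragment 4: offset=5 data="tO" -> buffer=nRuoLtOAWp?????
Fragment 5: offset=13 data="on" -> buffer=nRuoLtOAWp???on
Fragment 6: offset=10 data="gSc" -> buffer=nRuoLtOAWpgScon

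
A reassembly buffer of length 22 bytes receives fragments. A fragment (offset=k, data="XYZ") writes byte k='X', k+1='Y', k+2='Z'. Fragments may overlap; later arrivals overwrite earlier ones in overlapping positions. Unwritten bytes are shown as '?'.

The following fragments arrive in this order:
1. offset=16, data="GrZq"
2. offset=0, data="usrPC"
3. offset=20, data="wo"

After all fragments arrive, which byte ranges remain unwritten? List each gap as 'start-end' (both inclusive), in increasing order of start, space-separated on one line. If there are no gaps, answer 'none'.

Fragment 1: offset=16 len=4
Fragment 2: offset=0 len=5
Fragment 3: offset=20 len=2
Gaps: 5-15

Answer: 5-15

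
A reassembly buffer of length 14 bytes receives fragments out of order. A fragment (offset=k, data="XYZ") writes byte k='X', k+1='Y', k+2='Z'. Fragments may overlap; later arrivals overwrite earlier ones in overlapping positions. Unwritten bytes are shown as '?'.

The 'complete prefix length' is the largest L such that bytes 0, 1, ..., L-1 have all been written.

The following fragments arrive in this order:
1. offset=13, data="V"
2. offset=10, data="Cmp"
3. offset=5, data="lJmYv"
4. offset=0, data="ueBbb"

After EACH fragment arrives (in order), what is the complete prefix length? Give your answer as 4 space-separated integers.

Answer: 0 0 0 14

Derivation:
Fragment 1: offset=13 data="V" -> buffer=?????????????V -> prefix_len=0
Fragment 2: offset=10 data="Cmp" -> buffer=??????????CmpV -> prefix_len=0
Fragment 3: offset=5 data="lJmYv" -> buffer=?????lJmYvCmpV -> prefix_len=0
Fragment 4: offset=0 data="ueBbb" -> buffer=ueBbblJmYvCmpV -> prefix_len=14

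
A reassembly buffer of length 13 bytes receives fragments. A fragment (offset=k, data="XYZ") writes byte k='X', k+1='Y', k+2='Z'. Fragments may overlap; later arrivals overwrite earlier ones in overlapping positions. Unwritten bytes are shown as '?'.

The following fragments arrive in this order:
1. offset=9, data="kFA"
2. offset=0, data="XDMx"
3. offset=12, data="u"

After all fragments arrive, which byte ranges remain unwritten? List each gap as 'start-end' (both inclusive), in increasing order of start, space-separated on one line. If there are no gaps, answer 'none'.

Answer: 4-8

Derivation:
Fragment 1: offset=9 len=3
Fragment 2: offset=0 len=4
Fragment 3: offset=12 len=1
Gaps: 4-8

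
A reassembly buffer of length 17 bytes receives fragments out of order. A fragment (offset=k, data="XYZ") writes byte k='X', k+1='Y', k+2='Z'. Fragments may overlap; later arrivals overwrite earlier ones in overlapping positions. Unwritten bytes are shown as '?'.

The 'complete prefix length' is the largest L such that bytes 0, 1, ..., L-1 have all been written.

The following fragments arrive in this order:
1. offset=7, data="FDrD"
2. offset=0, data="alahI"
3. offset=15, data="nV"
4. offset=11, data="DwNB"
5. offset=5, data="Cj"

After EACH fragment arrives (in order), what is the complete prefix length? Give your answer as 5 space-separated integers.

Fragment 1: offset=7 data="FDrD" -> buffer=???????FDrD?????? -> prefix_len=0
Fragment 2: offset=0 data="alahI" -> buffer=alahI??FDrD?????? -> prefix_len=5
Fragment 3: offset=15 data="nV" -> buffer=alahI??FDrD????nV -> prefix_len=5
Fragment 4: offset=11 data="DwNB" -> buffer=alahI??FDrDDwNBnV -> prefix_len=5
Fragment 5: offset=5 data="Cj" -> buffer=alahICjFDrDDwNBnV -> prefix_len=17

Answer: 0 5 5 5 17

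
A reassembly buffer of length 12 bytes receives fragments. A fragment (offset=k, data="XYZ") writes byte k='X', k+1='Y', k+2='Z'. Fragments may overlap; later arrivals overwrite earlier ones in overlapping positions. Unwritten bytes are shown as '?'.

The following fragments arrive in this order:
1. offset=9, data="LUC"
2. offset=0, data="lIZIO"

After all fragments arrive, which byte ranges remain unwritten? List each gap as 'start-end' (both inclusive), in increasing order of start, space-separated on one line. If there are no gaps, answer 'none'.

Answer: 5-8

Derivation:
Fragment 1: offset=9 len=3
Fragment 2: offset=0 len=5
Gaps: 5-8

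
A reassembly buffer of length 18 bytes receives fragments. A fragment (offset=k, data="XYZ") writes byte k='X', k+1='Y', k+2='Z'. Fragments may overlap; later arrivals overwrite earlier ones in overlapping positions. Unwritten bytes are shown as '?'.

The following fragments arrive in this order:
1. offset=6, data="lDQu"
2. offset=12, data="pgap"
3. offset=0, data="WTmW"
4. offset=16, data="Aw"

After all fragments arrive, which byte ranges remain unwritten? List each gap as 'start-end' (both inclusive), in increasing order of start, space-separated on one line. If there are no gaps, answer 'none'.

Fragment 1: offset=6 len=4
Fragment 2: offset=12 len=4
Fragment 3: offset=0 len=4
Fragment 4: offset=16 len=2
Gaps: 4-5 10-11

Answer: 4-5 10-11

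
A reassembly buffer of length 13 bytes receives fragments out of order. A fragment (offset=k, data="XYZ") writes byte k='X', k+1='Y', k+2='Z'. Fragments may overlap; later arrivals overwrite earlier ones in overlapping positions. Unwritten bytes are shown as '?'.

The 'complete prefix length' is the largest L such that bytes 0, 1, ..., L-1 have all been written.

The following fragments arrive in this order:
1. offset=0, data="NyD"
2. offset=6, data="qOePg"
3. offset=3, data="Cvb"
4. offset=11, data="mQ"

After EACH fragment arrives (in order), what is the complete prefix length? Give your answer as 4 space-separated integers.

Fragment 1: offset=0 data="NyD" -> buffer=NyD?????????? -> prefix_len=3
Fragment 2: offset=6 data="qOePg" -> buffer=NyD???qOePg?? -> prefix_len=3
Fragment 3: offset=3 data="Cvb" -> buffer=NyDCvbqOePg?? -> prefix_len=11
Fragment 4: offset=11 data="mQ" -> buffer=NyDCvbqOePgmQ -> prefix_len=13

Answer: 3 3 11 13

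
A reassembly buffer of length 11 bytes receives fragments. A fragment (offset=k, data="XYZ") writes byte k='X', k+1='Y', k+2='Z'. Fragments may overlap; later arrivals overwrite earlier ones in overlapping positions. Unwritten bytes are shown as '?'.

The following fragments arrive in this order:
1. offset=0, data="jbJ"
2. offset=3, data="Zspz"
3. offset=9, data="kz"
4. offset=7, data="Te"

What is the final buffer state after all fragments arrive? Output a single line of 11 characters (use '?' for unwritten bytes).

Answer: jbJZspzTekz

Derivation:
Fragment 1: offset=0 data="jbJ" -> buffer=jbJ????????
Fragment 2: offset=3 data="Zspz" -> buffer=jbJZspz????
Fragment 3: offset=9 data="kz" -> buffer=jbJZspz??kz
Fragment 4: offset=7 data="Te" -> buffer=jbJZspzTekz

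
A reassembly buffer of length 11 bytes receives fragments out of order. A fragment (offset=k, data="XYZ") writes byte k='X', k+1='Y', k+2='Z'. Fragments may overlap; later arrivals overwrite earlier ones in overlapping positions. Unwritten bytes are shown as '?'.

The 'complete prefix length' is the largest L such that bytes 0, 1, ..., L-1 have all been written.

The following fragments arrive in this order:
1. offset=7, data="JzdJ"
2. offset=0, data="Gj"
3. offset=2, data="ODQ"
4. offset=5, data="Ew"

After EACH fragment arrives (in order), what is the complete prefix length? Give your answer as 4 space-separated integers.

Fragment 1: offset=7 data="JzdJ" -> buffer=???????JzdJ -> prefix_len=0
Fragment 2: offset=0 data="Gj" -> buffer=Gj?????JzdJ -> prefix_len=2
Fragment 3: offset=2 data="ODQ" -> buffer=GjODQ??JzdJ -> prefix_len=5
Fragment 4: offset=5 data="Ew" -> buffer=GjODQEwJzdJ -> prefix_len=11

Answer: 0 2 5 11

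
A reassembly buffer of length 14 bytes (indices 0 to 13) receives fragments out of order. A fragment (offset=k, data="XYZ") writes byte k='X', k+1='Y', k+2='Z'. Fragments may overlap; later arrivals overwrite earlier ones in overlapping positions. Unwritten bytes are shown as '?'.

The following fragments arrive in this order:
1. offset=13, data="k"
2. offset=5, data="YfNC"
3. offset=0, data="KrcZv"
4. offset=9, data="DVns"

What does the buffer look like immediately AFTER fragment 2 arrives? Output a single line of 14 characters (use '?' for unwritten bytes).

Fragment 1: offset=13 data="k" -> buffer=?????????????k
Fragment 2: offset=5 data="YfNC" -> buffer=?????YfNC????k

Answer: ?????YfNC????k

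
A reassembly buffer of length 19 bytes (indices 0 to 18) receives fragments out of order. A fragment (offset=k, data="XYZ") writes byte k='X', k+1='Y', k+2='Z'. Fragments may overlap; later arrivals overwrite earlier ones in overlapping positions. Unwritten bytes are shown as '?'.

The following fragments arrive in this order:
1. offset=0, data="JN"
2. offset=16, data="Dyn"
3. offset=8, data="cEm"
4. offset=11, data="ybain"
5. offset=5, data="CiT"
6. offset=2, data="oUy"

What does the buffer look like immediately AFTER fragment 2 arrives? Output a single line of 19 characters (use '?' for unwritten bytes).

Answer: JN??????????????Dyn

Derivation:
Fragment 1: offset=0 data="JN" -> buffer=JN?????????????????
Fragment 2: offset=16 data="Dyn" -> buffer=JN??????????????Dyn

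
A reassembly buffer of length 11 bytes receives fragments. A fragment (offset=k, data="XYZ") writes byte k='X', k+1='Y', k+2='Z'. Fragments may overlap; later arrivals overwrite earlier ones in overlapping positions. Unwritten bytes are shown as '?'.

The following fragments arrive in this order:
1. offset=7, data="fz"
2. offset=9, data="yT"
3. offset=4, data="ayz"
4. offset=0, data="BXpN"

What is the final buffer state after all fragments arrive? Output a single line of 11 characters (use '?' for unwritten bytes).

Fragment 1: offset=7 data="fz" -> buffer=???????fz??
Fragment 2: offset=9 data="yT" -> buffer=???????fzyT
Fragment 3: offset=4 data="ayz" -> buffer=????ayzfzyT
Fragment 4: offset=0 data="BXpN" -> buffer=BXpNayzfzyT

Answer: BXpNayzfzyT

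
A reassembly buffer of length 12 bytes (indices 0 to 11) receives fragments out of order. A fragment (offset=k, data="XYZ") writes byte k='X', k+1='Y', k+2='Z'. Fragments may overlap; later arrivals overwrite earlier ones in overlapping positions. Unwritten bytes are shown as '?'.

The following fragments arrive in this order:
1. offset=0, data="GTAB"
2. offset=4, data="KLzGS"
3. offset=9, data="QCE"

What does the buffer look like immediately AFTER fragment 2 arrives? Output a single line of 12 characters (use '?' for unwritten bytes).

Fragment 1: offset=0 data="GTAB" -> buffer=GTAB????????
Fragment 2: offset=4 data="KLzGS" -> buffer=GTABKLzGS???

Answer: GTABKLzGS???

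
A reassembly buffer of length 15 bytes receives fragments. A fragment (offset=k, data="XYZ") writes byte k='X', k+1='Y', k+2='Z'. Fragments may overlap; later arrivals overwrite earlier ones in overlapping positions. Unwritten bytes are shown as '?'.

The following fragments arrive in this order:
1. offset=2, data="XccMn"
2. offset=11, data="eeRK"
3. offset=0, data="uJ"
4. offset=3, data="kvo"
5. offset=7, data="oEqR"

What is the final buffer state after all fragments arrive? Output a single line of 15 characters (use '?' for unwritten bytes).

Fragment 1: offset=2 data="XccMn" -> buffer=??XccMn????????
Fragment 2: offset=11 data="eeRK" -> buffer=??XccMn????eeRK
Fragment 3: offset=0 data="uJ" -> buffer=uJXccMn????eeRK
Fragment 4: offset=3 data="kvo" -> buffer=uJXkvon????eeRK
Fragment 5: offset=7 data="oEqR" -> buffer=uJXkvonoEqReeRK

Answer: uJXkvonoEqReeRK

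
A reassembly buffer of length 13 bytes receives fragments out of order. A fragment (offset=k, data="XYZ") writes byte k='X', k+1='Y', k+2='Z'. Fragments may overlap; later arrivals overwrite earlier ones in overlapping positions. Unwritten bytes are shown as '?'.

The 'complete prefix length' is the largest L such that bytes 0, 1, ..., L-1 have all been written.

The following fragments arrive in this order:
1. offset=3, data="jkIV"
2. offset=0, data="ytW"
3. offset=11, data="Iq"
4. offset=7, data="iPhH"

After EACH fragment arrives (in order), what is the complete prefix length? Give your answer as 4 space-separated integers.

Fragment 1: offset=3 data="jkIV" -> buffer=???jkIV?????? -> prefix_len=0
Fragment 2: offset=0 data="ytW" -> buffer=ytWjkIV?????? -> prefix_len=7
Fragment 3: offset=11 data="Iq" -> buffer=ytWjkIV????Iq -> prefix_len=7
Fragment 4: offset=7 data="iPhH" -> buffer=ytWjkIViPhHIq -> prefix_len=13

Answer: 0 7 7 13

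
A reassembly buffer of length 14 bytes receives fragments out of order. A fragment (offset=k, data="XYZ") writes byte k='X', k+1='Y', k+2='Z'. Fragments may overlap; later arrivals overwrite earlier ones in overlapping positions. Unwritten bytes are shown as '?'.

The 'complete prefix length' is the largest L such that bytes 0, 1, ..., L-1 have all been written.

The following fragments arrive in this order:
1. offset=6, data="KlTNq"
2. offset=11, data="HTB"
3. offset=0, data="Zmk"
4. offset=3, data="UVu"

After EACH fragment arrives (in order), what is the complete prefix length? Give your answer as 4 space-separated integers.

Fragment 1: offset=6 data="KlTNq" -> buffer=??????KlTNq??? -> prefix_len=0
Fragment 2: offset=11 data="HTB" -> buffer=??????KlTNqHTB -> prefix_len=0
Fragment 3: offset=0 data="Zmk" -> buffer=Zmk???KlTNqHTB -> prefix_len=3
Fragment 4: offset=3 data="UVu" -> buffer=ZmkUVuKlTNqHTB -> prefix_len=14

Answer: 0 0 3 14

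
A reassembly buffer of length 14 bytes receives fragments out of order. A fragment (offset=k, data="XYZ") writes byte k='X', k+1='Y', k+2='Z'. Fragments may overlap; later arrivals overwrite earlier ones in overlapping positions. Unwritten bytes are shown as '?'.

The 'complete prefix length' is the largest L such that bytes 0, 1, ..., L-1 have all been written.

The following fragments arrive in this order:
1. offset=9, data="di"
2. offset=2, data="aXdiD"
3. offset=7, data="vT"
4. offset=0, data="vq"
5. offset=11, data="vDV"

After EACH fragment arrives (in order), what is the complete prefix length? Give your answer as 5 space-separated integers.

Fragment 1: offset=9 data="di" -> buffer=?????????di??? -> prefix_len=0
Fragment 2: offset=2 data="aXdiD" -> buffer=??aXdiD??di??? -> prefix_len=0
Fragment 3: offset=7 data="vT" -> buffer=??aXdiDvTdi??? -> prefix_len=0
Fragment 4: offset=0 data="vq" -> buffer=vqaXdiDvTdi??? -> prefix_len=11
Fragment 5: offset=11 data="vDV" -> buffer=vqaXdiDvTdivDV -> prefix_len=14

Answer: 0 0 0 11 14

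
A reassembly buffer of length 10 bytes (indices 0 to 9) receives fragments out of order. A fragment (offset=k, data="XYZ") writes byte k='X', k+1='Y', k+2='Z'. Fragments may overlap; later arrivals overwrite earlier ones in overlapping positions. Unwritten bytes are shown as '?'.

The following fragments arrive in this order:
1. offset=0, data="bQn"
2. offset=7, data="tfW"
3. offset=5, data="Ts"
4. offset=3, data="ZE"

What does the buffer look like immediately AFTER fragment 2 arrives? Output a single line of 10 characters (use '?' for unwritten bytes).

Fragment 1: offset=0 data="bQn" -> buffer=bQn???????
Fragment 2: offset=7 data="tfW" -> buffer=bQn????tfW

Answer: bQn????tfW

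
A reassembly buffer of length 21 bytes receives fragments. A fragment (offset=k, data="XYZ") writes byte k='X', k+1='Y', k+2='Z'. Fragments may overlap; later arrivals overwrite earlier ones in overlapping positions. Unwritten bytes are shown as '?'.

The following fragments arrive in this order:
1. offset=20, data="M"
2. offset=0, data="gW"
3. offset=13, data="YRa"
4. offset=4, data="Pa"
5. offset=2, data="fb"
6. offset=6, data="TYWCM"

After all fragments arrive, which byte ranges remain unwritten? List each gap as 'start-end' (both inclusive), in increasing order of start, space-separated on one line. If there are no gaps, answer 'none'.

Answer: 11-12 16-19

Derivation:
Fragment 1: offset=20 len=1
Fragment 2: offset=0 len=2
Fragment 3: offset=13 len=3
Fragment 4: offset=4 len=2
Fragment 5: offset=2 len=2
Fragment 6: offset=6 len=5
Gaps: 11-12 16-19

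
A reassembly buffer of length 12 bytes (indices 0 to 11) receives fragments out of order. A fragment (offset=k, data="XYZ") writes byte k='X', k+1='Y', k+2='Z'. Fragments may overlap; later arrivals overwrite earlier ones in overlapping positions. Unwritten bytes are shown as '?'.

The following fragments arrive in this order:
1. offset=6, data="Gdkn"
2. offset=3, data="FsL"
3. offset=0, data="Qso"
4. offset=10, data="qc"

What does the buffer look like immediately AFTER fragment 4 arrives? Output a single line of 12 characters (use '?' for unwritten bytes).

Answer: QsoFsLGdknqc

Derivation:
Fragment 1: offset=6 data="Gdkn" -> buffer=??????Gdkn??
Fragment 2: offset=3 data="FsL" -> buffer=???FsLGdkn??
Fragment 3: offset=0 data="Qso" -> buffer=QsoFsLGdkn??
Fragment 4: offset=10 data="qc" -> buffer=QsoFsLGdknqc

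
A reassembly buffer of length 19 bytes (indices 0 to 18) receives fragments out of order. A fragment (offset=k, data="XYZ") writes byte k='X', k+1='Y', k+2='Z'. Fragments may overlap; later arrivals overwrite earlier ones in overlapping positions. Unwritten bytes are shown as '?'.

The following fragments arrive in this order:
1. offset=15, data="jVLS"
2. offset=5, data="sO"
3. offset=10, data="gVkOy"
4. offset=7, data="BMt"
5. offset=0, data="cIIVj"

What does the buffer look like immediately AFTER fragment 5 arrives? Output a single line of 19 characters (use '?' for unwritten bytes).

Answer: cIIVjsOBMtgVkOyjVLS

Derivation:
Fragment 1: offset=15 data="jVLS" -> buffer=???????????????jVLS
Fragment 2: offset=5 data="sO" -> buffer=?????sO????????jVLS
Fragment 3: offset=10 data="gVkOy" -> buffer=?????sO???gVkOyjVLS
Fragment 4: offset=7 data="BMt" -> buffer=?????sOBMtgVkOyjVLS
Fragment 5: offset=0 data="cIIVj" -> buffer=cIIVjsOBMtgVkOyjVLS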